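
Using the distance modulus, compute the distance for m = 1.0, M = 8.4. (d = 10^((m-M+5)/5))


d = 10^((m - M + 5)/5) = 10^((1.0 - 8.4 + 5)/5) = 0.3311

0.3311 pc


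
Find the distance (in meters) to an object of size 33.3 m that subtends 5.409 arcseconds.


D = size / theta_rad, theta_rad = 5.409 * pi/(180*3600) = 2.622e-05, D = 1.270e+06

1.270e+06 m


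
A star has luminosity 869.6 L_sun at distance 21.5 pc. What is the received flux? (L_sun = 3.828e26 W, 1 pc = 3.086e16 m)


F = L / (4*pi*d^2) = 3.329e+29 / (4*pi*(6.635e+17)^2) = 6.017e-08

6.017e-08 W/m^2


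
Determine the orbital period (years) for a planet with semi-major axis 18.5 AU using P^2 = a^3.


P = a^(3/2) = 18.5^1.5 = 79.5715

79.5715 years


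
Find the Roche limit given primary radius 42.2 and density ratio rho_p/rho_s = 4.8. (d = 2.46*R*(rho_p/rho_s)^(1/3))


d_Roche = 2.46 * 42.2 * 4.8^(1/3) = 175.1169

175.1169


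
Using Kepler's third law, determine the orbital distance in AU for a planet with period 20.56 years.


a = P^(2/3) = 20.56^(2/3) = 7.505

7.505 AU


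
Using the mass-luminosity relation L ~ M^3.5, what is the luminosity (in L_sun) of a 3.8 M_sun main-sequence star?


L/L_sun = (M/M_sun)^3.5 = 3.8^3.5 = 106.9652

106.9652 L_sun


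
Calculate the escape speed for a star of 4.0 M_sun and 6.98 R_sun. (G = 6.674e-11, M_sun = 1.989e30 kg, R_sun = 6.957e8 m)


M = 4.0 * 1.989e30 kg = 7.956e+30 kg; R = 6.98 * 6.957e8 m = 4.855986e+09 m. v_esc = sqrt(2GM/R) = sqrt(2 * 6.674e-11 * 7.956e+30 / 4.855986e+09) = 467645.5146

467645.5146 m/s


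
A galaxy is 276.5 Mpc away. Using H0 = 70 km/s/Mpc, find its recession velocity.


v = H0 * d = 70 * 276.5 = 19355.0

19355.0 km/s


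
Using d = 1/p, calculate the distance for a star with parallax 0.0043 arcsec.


d = 1/p = 1/0.0043 = 232.5581

232.5581 pc


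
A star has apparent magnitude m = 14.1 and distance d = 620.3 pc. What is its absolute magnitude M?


M = m - 5*log10(d) + 5 = 14.1 - 5*log10(620.3) + 5 = 5.137

5.137


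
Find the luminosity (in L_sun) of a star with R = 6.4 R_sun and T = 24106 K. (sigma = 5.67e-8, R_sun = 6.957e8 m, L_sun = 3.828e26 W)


R = 6.4 * 6.957e8 m = 4.45248e+09 m. L = 4*pi*R^2*sigma*T^4 = 4*pi*(4.45248e+09)^2 * 5.67e-8 * 24106^4 = 4.769770536e+30 W. L/L_sun = 4.769770536e+30 / 3.828e26 = 12460.2156

12460.2156 L_sun


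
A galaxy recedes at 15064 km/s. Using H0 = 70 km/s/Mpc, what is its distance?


d = v / H0 = 15064 / 70 = 215.2

215.2 Mpc


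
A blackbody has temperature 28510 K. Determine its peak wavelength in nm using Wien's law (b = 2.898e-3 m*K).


lam_max = b / T = 2.898e-3 / 28510 = 1.016e-07 m = 101.6485 nm

101.6485 nm


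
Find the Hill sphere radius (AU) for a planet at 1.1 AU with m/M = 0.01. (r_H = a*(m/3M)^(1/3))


r_H = a * (m/3M)^(1/3) = 1.1 * (0.01/3)^(1/3) = 0.1643

0.1643 AU


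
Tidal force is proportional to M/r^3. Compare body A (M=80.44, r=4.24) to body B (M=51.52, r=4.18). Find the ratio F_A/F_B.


Ratio = (M1/r1^3) / (M2/r2^3) = (80.44/4.24^3) / (51.52/4.18^3) = 1.496

1.496


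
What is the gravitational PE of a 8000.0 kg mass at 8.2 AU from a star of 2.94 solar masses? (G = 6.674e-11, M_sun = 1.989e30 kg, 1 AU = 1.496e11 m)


M = 2.94 * 1.989e30 kg = 5.84766e+30 kg; r = 8.2 AU * 1.496e11 m/AU = 1.22672e+12 m. U = -GM*m/r = -(6.674e-11 * 5.84766e+30 * 8000.0) / 1.22672e+12 = -2.545e+12

-2.545e+12 J


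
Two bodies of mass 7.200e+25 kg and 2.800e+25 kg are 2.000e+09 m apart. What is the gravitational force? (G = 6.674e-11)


F = G*m1*m2/r^2 = 6.674e-11 * 7.200e+25 * 2.800e+25 / (2.000e+09)^2 = 6.674e-11 * 2.016e+51 / 4.000e+18 = 3.364e+22

3.364e+22 N


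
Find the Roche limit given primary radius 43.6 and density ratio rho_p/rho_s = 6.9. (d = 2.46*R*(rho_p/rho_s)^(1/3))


d_Roche = 2.46 * 43.6 * 6.9^(1/3) = 204.1916

204.1916


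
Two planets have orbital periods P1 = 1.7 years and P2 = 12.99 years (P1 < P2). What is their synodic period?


1/P_syn = |1/P1 - 1/P2| = |1/1.7 - 1/12.99| => P_syn = 1.956

1.956 years


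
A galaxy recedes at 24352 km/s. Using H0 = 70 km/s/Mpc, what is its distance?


d = v / H0 = 24352 / 70 = 347.8857

347.8857 Mpc


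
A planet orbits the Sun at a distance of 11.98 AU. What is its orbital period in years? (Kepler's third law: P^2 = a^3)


P = a^(3/2) = 11.98^1.5 = 41.4653

41.4653 years


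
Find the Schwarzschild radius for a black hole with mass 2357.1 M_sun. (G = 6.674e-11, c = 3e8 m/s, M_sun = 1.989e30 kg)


M = 2357.1 * 1.989e30 kg = 4.6882719e+33 kg. rs = 2GM/c^2 = 2 * 6.674e-11 * 4.6882719e+33 / (3e8)^2 = 6.953e+06

6.953e+06 m


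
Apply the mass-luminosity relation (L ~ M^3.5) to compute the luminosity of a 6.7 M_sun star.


L/L_sun = (M/M_sun)^3.5 = 6.7^3.5 = 778.5057

778.5057 L_sun


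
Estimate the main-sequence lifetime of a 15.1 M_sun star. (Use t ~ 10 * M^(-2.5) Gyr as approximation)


t = 10 * M^(-2.5) = 10 * 15.1^(-2.5) = 0.0113

0.0113 Gyr


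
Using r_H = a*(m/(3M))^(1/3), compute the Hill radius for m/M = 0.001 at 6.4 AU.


r_H = a * (m/3M)^(1/3) = 6.4 * (0.001/3)^(1/3) = 0.4438

0.4438 AU


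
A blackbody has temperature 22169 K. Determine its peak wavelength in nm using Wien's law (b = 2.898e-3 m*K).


lam_max = b / T = 2.898e-3 / 22169 = 1.307e-07 m = 130.7231 nm

130.7231 nm


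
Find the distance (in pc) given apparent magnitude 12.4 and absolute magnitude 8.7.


d = 10^((m - M + 5)/5) = 10^((12.4 - 8.7 + 5)/5) = 54.9541

54.9541 pc


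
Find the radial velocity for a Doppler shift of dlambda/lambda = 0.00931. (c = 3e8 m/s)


v = (dlambda/lambda) * c = 0.00931 * 3e8 = 2.793e+06

2.793e+06 m/s


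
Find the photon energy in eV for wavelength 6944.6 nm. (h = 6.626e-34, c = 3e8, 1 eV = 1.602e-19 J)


E = hc/lambda = 6.626e-34 * 3e8 / 6.945e-06 = 2.862e-20 J = 0.1787 eV

0.1787 eV


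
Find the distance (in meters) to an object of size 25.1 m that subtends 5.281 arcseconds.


D = size / theta_rad, theta_rad = 5.281 * pi/(180*3600) = 2.560e-05, D = 980353.4628

980353.4628 m


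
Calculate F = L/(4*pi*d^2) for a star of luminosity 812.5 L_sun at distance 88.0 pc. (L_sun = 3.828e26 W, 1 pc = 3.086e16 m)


F = L / (4*pi*d^2) = 3.110e+29 / (4*pi*(2.716e+18)^2) = 3.356e-09

3.356e-09 W/m^2


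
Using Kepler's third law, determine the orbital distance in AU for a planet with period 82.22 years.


a = P^(2/3) = 82.22^(2/3) = 18.9083

18.9083 AU


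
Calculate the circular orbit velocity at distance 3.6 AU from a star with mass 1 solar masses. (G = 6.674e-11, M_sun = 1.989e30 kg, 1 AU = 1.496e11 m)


v = sqrt(GM/r) = sqrt(6.674e-11 * 1.989e+30 / 5.386e+11) = 15699.7756

15699.7756 m/s


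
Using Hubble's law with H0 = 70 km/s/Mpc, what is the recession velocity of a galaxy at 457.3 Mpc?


v = H0 * d = 70 * 457.3 = 32011.0

32011.0 km/s


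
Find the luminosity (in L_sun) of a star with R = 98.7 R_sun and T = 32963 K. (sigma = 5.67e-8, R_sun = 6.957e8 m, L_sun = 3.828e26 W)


R = 98.7 * 6.957e8 m = 6.866559e+10 m. L = 4*pi*R^2*sigma*T^4 = 4*pi*(6.866559e+10)^2 * 5.67e-8 * 32963^4 = 3.966232389e+33 W. L/L_sun = 3.966232389e+33 / 3.828e26 = 1.036e+07

1.036e+07 L_sun


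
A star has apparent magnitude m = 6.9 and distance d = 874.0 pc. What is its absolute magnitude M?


M = m - 5*log10(d) + 5 = 6.9 - 5*log10(874.0) + 5 = -2.8076

-2.8076


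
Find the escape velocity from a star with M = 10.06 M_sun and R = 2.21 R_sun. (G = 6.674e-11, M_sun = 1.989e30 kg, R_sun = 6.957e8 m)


M = 10.06 * 1.989e30 kg = 2.000934e+31 kg; R = 2.21 * 6.957e8 m = 1.537497e+09 m. v_esc = sqrt(2GM/R) = sqrt(2 * 6.674e-11 * 2.000934e+31 / 1.537497e+09) = 1.318e+06

1.318e+06 m/s


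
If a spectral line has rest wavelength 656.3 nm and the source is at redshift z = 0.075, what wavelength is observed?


lam_obs = lam_emit * (1 + z) = 656.3 * (1 + 0.075) = 705.5225

705.5225 nm


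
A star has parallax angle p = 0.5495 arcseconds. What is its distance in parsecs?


d = 1/p = 1/0.5495 = 1.8198

1.8198 pc


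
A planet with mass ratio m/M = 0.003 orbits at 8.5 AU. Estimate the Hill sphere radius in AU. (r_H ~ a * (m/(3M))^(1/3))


r_H = a * (m/3M)^(1/3) = 8.5 * (0.003/3)^(1/3) = 0.85

0.85 AU


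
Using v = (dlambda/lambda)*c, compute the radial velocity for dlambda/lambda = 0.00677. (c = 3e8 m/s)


v = (dlambda/lambda) * c = 0.00677 * 3e8 = 2.031e+06

2.031e+06 m/s


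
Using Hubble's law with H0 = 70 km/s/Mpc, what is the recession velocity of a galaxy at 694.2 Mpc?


v = H0 * d = 70 * 694.2 = 48594.0

48594.0 km/s


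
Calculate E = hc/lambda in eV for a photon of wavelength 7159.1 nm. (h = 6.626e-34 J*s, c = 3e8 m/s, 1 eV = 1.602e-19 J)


E = hc/lambda = 6.626e-34 * 3e8 / 7.159e-06 = 2.777e-20 J = 0.1733 eV

0.1733 eV


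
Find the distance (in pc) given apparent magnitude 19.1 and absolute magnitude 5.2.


d = 10^((m - M + 5)/5) = 10^((19.1 - 5.2 + 5)/5) = 6025.5959

6025.5959 pc


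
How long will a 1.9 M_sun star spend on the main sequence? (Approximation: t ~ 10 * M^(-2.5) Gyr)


t = 10 * M^(-2.5) = 10 * 1.9^(-2.5) = 2.0096

2.0096 Gyr


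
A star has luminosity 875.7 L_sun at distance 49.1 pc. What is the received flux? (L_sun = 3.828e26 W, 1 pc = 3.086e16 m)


F = L / (4*pi*d^2) = 3.352e+29 / (4*pi*(1.515e+18)^2) = 1.162e-08

1.162e-08 W/m^2


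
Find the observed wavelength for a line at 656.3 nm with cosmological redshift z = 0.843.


lam_obs = lam_emit * (1 + z) = 656.3 * (1 + 0.843) = 1209.5609

1209.5609 nm


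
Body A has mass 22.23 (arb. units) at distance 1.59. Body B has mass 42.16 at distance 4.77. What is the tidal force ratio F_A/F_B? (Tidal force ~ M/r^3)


Ratio = (M1/r1^3) / (M2/r2^3) = (22.23/1.59^3) / (42.16/4.77^3) = 14.2365

14.2365


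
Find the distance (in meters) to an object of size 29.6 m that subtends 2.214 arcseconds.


D = size / theta_rad, theta_rad = 2.214 * pi/(180*3600) = 1.073e-05, D = 2.758e+06

2.758e+06 m


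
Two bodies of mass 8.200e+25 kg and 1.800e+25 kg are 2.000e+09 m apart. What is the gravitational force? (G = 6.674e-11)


F = G*m1*m2/r^2 = 6.674e-11 * 8.200e+25 * 1.800e+25 / (2.000e+09)^2 = 6.674e-11 * 1.476e+51 / 4.000e+18 = 2.463e+22

2.463e+22 N


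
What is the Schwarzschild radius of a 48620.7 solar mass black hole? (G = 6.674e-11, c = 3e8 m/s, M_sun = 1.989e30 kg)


M = 48620.7 * 1.989e30 kg = 9.67065723e+34 kg. rs = 2GM/c^2 = 2 * 6.674e-11 * 9.67065723e+34 / (3e8)^2 = 1.434e+08

1.434e+08 m


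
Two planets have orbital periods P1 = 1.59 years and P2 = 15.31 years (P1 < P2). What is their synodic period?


1/P_syn = |1/P1 - 1/P2| = |1/1.59 - 1/15.31| => P_syn = 1.7743

1.7743 years


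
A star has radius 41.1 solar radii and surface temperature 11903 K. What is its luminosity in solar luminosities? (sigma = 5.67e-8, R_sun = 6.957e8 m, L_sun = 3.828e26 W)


R = 41.1 * 6.957e8 m = 2.859327e+10 m. L = 4*pi*R^2*sigma*T^4 = 4*pi*(2.859327e+10)^2 * 5.67e-8 * 11903^4 = 1.169354814e+31 W. L/L_sun = 1.169354814e+31 / 3.828e26 = 30547.4089

30547.4089 L_sun


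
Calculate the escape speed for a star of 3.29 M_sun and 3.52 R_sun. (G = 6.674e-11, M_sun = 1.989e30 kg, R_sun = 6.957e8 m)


M = 3.29 * 1.989e30 kg = 6.54381e+30 kg; R = 3.52 * 6.957e8 m = 2.448864e+09 m. v_esc = sqrt(2GM/R) = sqrt(2 * 6.674e-11 * 6.54381e+30 / 2.448864e+09) = 597229.3001

597229.3001 m/s


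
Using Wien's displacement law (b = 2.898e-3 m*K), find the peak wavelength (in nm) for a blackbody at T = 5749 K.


lam_max = b / T = 2.898e-3 / 5749 = 5.041e-07 m = 504.0877 nm

504.0877 nm


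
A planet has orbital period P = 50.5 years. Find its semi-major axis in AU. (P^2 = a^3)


a = P^(2/3) = 50.5^(2/3) = 13.6624

13.6624 AU


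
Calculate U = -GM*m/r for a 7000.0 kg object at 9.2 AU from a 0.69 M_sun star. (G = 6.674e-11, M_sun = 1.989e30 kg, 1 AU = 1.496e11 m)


M = 0.69 * 1.989e30 kg = 1.37241e+30 kg; r = 9.2 AU * 1.496e11 m/AU = 1.37632e+12 m. U = -GM*m/r = -(6.674e-11 * 1.37241e+30 * 7000.0) / 1.37632e+12 = -4.659e+11

-4.659e+11 J


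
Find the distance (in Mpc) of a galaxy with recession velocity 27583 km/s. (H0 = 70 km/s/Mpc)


d = v / H0 = 27583 / 70 = 394.0429

394.0429 Mpc


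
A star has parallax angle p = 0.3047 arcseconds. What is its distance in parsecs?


d = 1/p = 1/0.3047 = 3.2819

3.2819 pc


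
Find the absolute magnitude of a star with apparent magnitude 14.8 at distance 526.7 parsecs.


M = m - 5*log10(d) + 5 = 14.8 - 5*log10(526.7) + 5 = 6.1922

6.1922


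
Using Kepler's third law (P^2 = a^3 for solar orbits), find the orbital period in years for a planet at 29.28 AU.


P = a^(3/2) = 29.28^1.5 = 158.437

158.437 years


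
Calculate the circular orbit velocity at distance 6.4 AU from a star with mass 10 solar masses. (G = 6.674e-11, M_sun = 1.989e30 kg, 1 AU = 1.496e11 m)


v = sqrt(GM/r) = sqrt(6.674e-11 * 1.989e+31 / 9.574e+11) = 37235.2873

37235.2873 m/s


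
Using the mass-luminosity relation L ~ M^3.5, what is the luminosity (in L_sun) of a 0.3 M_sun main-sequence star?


L/L_sun = (M/M_sun)^3.5 = 0.3^3.5 = 0.0148

0.0148 L_sun


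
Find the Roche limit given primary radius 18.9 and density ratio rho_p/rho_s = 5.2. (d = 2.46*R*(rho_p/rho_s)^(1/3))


d_Roche = 2.46 * 18.9 * 5.2^(1/3) = 80.5498

80.5498


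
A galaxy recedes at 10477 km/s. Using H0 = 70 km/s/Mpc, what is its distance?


d = v / H0 = 10477 / 70 = 149.6714

149.6714 Mpc


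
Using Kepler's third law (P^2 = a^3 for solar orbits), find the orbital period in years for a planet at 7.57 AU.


P = a^(3/2) = 7.57^1.5 = 20.8278

20.8278 years


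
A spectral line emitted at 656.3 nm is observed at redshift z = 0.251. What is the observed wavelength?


lam_obs = lam_emit * (1 + z) = 656.3 * (1 + 0.251) = 821.0313

821.0313 nm


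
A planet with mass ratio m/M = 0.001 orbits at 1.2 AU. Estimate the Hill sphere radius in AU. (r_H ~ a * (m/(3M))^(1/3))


r_H = a * (m/3M)^(1/3) = 1.2 * (0.001/3)^(1/3) = 0.0832

0.0832 AU


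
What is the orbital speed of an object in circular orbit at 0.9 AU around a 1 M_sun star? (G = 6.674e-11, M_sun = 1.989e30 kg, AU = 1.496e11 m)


v = sqrt(GM/r) = sqrt(6.674e-11 * 1.989e+30 / 1.346e+11) = 31399.5512

31399.5512 m/s


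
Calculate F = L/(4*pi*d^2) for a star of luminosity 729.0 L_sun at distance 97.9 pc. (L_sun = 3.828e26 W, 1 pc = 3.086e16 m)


F = L / (4*pi*d^2) = 2.791e+29 / (4*pi*(3.021e+18)^2) = 2.433e-09

2.433e-09 W/m^2


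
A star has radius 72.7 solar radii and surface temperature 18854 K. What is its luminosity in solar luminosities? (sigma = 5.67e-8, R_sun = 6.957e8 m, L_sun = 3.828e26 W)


R = 72.7 * 6.957e8 m = 5.057739e+10 m. L = 4*pi*R^2*sigma*T^4 = 4*pi*(5.057739e+10)^2 * 5.67e-8 * 18854^4 = 2.303136947e+32 W. L/L_sun = 2.303136947e+32 / 3.828e26 = 601655.4198

601655.4198 L_sun


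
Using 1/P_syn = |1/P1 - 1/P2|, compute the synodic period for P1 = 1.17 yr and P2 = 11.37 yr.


1/P_syn = |1/P1 - 1/P2| = |1/1.17 - 1/11.37| => P_syn = 1.3042

1.3042 years


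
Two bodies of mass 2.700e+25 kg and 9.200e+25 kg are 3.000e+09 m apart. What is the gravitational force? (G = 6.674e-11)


F = G*m1*m2/r^2 = 6.674e-11 * 2.700e+25 * 9.200e+25 / (3.000e+09)^2 = 6.674e-11 * 2.484e+51 / 9.000e+18 = 1.842e+22

1.842e+22 N


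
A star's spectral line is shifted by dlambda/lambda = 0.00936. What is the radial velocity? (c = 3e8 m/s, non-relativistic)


v = (dlambda/lambda) * c = 0.00936 * 3e8 = 2.808e+06

2.808e+06 m/s


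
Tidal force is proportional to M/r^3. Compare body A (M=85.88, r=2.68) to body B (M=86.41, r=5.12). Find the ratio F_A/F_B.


Ratio = (M1/r1^3) / (M2/r2^3) = (85.88/2.68^3) / (86.41/5.12^3) = 6.93

6.93


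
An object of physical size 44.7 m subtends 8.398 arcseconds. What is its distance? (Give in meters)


D = size / theta_rad, theta_rad = 8.398 * pi/(180*3600) = 4.071e-05, D = 1.098e+06

1.098e+06 m


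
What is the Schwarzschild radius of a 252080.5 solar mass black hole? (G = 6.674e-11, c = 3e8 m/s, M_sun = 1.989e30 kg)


M = 252080.5 * 1.989e30 kg = 5.013881145e+35 kg. rs = 2GM/c^2 = 2 * 6.674e-11 * 5.013881145e+35 / (3e8)^2 = 7.436e+08

7.436e+08 m


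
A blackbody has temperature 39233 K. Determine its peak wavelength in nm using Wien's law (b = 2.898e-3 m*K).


lam_max = b / T = 2.898e-3 / 39233 = 7.387e-08 m = 73.8664 nm

73.8664 nm


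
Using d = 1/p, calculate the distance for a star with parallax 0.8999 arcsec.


d = 1/p = 1/0.8999 = 1.1112

1.1112 pc


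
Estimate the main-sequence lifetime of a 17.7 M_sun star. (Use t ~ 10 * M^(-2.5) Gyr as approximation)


t = 10 * M^(-2.5) = 10 * 17.7^(-2.5) = 0.0076

0.0076 Gyr


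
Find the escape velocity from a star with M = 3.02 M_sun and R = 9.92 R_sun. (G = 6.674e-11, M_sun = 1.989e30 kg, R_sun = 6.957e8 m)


M = 3.02 * 1.989e30 kg = 6.00678e+30 kg; R = 9.92 * 6.957e8 m = 6.901344e+09 m. v_esc = sqrt(2GM/R) = sqrt(2 * 6.674e-11 * 6.00678e+30 / 6.901344e+09) = 340849.0786

340849.0786 m/s


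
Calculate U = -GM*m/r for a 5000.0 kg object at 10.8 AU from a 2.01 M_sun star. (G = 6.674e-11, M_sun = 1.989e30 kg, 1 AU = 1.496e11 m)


M = 2.01 * 1.989e30 kg = 3.99789e+30 kg; r = 10.8 AU * 1.496e11 m/AU = 1.61568e+12 m. U = -GM*m/r = -(6.674e-11 * 3.99789e+30 * 5000.0) / 1.61568e+12 = -8.257e+11

-8.257e+11 J


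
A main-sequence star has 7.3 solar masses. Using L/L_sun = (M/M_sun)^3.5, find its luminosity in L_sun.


L/L_sun = (M/M_sun)^3.5 = 7.3^3.5 = 1051.0661

1051.0661 L_sun


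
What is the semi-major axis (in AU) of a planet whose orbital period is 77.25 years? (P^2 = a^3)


a = P^(2/3) = 77.25^(2/3) = 18.1384

18.1384 AU


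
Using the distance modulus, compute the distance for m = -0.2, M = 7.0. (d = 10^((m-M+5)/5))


d = 10^((m - M + 5)/5) = 10^((-0.2 - 7.0 + 5)/5) = 0.3631

0.3631 pc


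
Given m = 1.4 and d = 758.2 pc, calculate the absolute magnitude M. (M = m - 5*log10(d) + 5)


M = m - 5*log10(d) + 5 = 1.4 - 5*log10(758.2) + 5 = -7.9989

-7.9989


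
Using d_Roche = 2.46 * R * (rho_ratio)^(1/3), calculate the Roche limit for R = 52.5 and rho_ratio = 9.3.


d_Roche = 2.46 * 52.5 * 9.3^(1/3) = 271.5952

271.5952


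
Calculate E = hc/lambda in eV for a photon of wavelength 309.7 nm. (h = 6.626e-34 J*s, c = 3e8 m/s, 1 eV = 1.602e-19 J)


E = hc/lambda = 6.626e-34 * 3e8 / 3.097e-07 = 6.418e-19 J = 4.0065 eV

4.0065 eV


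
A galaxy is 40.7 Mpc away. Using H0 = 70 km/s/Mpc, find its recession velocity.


v = H0 * d = 70 * 40.7 = 2849.0

2849.0 km/s


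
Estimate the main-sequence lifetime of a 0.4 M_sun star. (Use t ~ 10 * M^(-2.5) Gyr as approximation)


t = 10 * M^(-2.5) = 10 * 0.4^(-2.5) = 98.8212

98.8212 Gyr


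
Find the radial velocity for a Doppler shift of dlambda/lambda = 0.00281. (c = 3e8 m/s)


v = (dlambda/lambda) * c = 0.00281 * 3e8 = 843000.0

843000.0 m/s


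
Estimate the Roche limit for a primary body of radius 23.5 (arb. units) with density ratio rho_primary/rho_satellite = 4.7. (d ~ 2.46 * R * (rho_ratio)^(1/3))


d_Roche = 2.46 * 23.5 * 4.7^(1/3) = 96.8357

96.8357


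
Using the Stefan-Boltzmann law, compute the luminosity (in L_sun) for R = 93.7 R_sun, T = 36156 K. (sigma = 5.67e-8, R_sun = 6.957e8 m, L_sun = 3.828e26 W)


R = 93.7 * 6.957e8 m = 6.518709e+10 m. L = 4*pi*R^2*sigma*T^4 = 4*pi*(6.518709e+10)^2 * 5.67e-8 * 36156^4 = 5.174133409e+33 W. L/L_sun = 5.174133409e+33 / 3.828e26 = 1.352e+07

1.352e+07 L_sun


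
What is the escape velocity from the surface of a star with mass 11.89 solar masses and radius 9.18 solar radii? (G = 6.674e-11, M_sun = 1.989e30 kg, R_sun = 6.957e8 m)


M = 11.89 * 1.989e30 kg = 2.364921e+31 kg; R = 9.18 * 6.957e8 m = 6.386526e+09 m. v_esc = sqrt(2GM/R) = sqrt(2 * 6.674e-11 * 2.364921e+31 / 6.386526e+09) = 703046.5406

703046.5406 m/s


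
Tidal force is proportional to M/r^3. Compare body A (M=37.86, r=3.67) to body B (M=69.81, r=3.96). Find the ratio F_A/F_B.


Ratio = (M1/r1^3) / (M2/r2^3) = (37.86/3.67^3) / (69.81/3.96^3) = 0.6813

0.6813


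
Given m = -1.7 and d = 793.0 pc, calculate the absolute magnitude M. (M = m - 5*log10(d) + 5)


M = m - 5*log10(d) + 5 = -1.7 - 5*log10(793.0) + 5 = -11.1964

-11.1964


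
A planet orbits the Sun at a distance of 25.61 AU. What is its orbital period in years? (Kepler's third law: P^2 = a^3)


P = a^(3/2) = 25.61^1.5 = 129.6028

129.6028 years


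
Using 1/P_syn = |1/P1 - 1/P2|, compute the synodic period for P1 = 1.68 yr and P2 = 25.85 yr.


1/P_syn = |1/P1 - 1/P2| = |1/1.68 - 1/25.85| => P_syn = 1.7968

1.7968 years


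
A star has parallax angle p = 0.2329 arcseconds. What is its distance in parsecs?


d = 1/p = 1/0.2329 = 4.2937

4.2937 pc


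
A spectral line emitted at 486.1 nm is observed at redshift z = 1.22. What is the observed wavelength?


lam_obs = lam_emit * (1 + z) = 486.1 * (1 + 1.22) = 1079.142

1079.142 nm


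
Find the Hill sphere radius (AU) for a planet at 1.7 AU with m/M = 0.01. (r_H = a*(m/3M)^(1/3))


r_H = a * (m/3M)^(1/3) = 1.7 * (0.01/3)^(1/3) = 0.2539

0.2539 AU


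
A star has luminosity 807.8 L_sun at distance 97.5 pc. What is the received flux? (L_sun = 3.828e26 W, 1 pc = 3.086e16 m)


F = L / (4*pi*d^2) = 3.092e+29 / (4*pi*(3.009e+18)^2) = 2.718e-09

2.718e-09 W/m^2


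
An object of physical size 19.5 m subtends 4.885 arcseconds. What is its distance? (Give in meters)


D = size / theta_rad, theta_rad = 4.885 * pi/(180*3600) = 2.368e-05, D = 823370.2604

823370.2604 m


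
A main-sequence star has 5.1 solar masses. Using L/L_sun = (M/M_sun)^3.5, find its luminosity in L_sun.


L/L_sun = (M/M_sun)^3.5 = 5.1^3.5 = 299.5681

299.5681 L_sun


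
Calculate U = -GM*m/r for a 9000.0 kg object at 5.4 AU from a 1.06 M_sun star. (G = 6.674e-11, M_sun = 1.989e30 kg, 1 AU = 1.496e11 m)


M = 1.06 * 1.989e30 kg = 2.10834e+30 kg; r = 5.4 AU * 1.496e11 m/AU = 8.0784e+11 m. U = -GM*m/r = -(6.674e-11 * 2.10834e+30 * 9000.0) / 8.0784e+11 = -1.568e+12

-1.568e+12 J


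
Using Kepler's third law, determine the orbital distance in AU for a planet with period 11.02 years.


a = P^(2/3) = 11.02^(2/3) = 4.9521

4.9521 AU


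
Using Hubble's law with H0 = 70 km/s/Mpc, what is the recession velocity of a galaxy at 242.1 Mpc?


v = H0 * d = 70 * 242.1 = 16947.0

16947.0 km/s


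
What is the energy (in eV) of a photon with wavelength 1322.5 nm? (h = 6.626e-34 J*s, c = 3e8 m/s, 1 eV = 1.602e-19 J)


E = hc/lambda = 6.626e-34 * 3e8 / 1.323e-06 = 1.503e-19 J = 0.9382 eV

0.9382 eV


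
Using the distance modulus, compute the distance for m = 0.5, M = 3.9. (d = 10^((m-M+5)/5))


d = 10^((m - M + 5)/5) = 10^((0.5 - 3.9 + 5)/5) = 2.0893

2.0893 pc


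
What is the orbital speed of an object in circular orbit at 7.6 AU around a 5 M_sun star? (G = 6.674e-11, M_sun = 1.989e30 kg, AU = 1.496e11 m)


v = sqrt(GM/r) = sqrt(6.674e-11 * 9.945e+30 / 1.137e+12) = 24161.4449

24161.4449 m/s


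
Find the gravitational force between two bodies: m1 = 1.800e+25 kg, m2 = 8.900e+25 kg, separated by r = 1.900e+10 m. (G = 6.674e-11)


F = G*m1*m2/r^2 = 6.674e-11 * 1.800e+25 * 8.900e+25 / (1.900e+10)^2 = 6.674e-11 * 1.602e+51 / 3.610e+20 = 2.962e+20

2.962e+20 N


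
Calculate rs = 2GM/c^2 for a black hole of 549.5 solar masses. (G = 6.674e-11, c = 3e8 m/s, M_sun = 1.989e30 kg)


M = 549.5 * 1.989e30 kg = 1.0929555e+33 kg. rs = 2GM/c^2 = 2 * 6.674e-11 * 1.0929555e+33 / (3e8)^2 = 1.621e+06

1.621e+06 m


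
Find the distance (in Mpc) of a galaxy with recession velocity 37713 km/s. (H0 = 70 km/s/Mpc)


d = v / H0 = 37713 / 70 = 538.7571

538.7571 Mpc


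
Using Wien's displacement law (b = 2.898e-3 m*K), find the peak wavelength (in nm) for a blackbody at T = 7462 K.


lam_max = b / T = 2.898e-3 / 7462 = 3.884e-07 m = 388.3677 nm

388.3677 nm


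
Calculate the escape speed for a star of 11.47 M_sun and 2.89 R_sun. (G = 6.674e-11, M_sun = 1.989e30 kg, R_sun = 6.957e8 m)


M = 11.47 * 1.989e30 kg = 2.281383e+31 kg; R = 2.89 * 6.957e8 m = 2.010573e+09 m. v_esc = sqrt(2GM/R) = sqrt(2 * 6.674e-11 * 2.281383e+31 / 2.010573e+09) = 1.231e+06

1.231e+06 m/s


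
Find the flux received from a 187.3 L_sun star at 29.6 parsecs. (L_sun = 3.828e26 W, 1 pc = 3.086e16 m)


F = L / (4*pi*d^2) = 7.170e+28 / (4*pi*(9.135e+17)^2) = 6.838e-09

6.838e-09 W/m^2


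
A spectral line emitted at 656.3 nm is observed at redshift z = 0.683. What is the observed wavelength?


lam_obs = lam_emit * (1 + z) = 656.3 * (1 + 0.683) = 1104.5529

1104.5529 nm


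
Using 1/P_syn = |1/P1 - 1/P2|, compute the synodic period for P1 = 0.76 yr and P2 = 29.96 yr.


1/P_syn = |1/P1 - 1/P2| = |1/0.76 - 1/29.96| => P_syn = 0.7798

0.7798 years


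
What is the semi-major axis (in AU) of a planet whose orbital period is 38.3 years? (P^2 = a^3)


a = P^(2/3) = 38.3^(2/3) = 11.3623

11.3623 AU


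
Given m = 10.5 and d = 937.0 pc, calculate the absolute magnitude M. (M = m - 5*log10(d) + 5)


M = m - 5*log10(d) + 5 = 10.5 - 5*log10(937.0) + 5 = 0.6413

0.6413


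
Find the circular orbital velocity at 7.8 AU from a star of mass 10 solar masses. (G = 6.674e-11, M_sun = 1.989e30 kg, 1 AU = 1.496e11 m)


v = sqrt(GM/r) = sqrt(6.674e-11 * 1.989e+31 / 1.167e+12) = 33728.5285

33728.5285 m/s


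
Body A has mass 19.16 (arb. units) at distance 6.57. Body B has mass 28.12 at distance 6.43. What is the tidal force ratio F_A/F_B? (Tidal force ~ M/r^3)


Ratio = (M1/r1^3) / (M2/r2^3) = (19.16/6.57^3) / (28.12/6.43^3) = 0.6387

0.6387


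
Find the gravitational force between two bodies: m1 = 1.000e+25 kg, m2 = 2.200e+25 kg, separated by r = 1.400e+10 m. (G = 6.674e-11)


F = G*m1*m2/r^2 = 6.674e-11 * 1.000e+25 * 2.200e+25 / (1.400e+10)^2 = 6.674e-11 * 2.200e+50 / 1.960e+20 = 7.491e+19

7.491e+19 N


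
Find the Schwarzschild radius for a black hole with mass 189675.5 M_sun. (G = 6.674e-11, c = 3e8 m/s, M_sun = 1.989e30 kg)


M = 189675.5 * 1.989e30 kg = 3.772645695e+35 kg. rs = 2GM/c^2 = 2 * 6.674e-11 * 3.772645695e+35 / (3e8)^2 = 5.595e+08

5.595e+08 m


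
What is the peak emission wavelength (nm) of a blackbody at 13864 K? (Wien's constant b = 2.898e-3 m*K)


lam_max = b / T = 2.898e-3 / 13864 = 2.090e-07 m = 209.0306 nm

209.0306 nm


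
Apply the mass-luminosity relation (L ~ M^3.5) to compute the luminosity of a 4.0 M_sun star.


L/L_sun = (M/M_sun)^3.5 = 4.0^3.5 = 128.0

128.0 L_sun


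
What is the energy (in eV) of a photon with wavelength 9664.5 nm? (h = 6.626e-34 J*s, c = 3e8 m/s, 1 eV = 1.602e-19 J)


E = hc/lambda = 6.626e-34 * 3e8 / 9.665e-06 = 2.057e-20 J = 0.1284 eV

0.1284 eV


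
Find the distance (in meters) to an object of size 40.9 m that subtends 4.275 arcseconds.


D = size / theta_rad, theta_rad = 4.275 * pi/(180*3600) = 2.073e-05, D = 1.973e+06

1.973e+06 m


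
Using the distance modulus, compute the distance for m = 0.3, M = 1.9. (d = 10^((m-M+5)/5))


d = 10^((m - M + 5)/5) = 10^((0.3 - 1.9 + 5)/5) = 4.7863

4.7863 pc


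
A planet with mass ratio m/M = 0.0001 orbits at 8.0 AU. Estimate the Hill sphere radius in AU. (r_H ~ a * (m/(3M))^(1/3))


r_H = a * (m/3M)^(1/3) = 8.0 * (0.0001/3)^(1/3) = 0.2575

0.2575 AU


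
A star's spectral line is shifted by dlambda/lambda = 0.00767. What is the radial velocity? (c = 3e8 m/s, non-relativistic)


v = (dlambda/lambda) * c = 0.00767 * 3e8 = 2.301e+06

2.301e+06 m/s


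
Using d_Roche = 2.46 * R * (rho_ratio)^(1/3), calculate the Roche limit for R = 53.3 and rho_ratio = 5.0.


d_Roche = 2.46 * 53.3 * 5.0^(1/3) = 224.2086

224.2086


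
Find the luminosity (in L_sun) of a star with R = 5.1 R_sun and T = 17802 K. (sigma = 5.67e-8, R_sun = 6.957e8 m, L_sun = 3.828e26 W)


R = 5.1 * 6.957e8 m = 3.54807e+09 m. L = 4*pi*R^2*sigma*T^4 = 4*pi*(3.54807e+09)^2 * 5.67e-8 * 17802^4 = 9.008499704e+29 W. L/L_sun = 9.008499704e+29 / 3.828e26 = 2353.3176

2353.3176 L_sun


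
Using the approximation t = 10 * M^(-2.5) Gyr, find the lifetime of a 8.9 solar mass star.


t = 10 * M^(-2.5) = 10 * 8.9^(-2.5) = 0.0423

0.0423 Gyr


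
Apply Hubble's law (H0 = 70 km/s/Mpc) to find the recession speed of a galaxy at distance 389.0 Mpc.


v = H0 * d = 70 * 389.0 = 27230.0

27230.0 km/s


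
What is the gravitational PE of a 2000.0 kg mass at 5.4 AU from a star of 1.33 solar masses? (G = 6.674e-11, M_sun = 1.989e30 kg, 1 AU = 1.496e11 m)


M = 1.33 * 1.989e30 kg = 2.64537e+30 kg; r = 5.4 AU * 1.496e11 m/AU = 8.0784e+11 m. U = -GM*m/r = -(6.674e-11 * 2.64537e+30 * 2000.0) / 8.0784e+11 = -4.371e+11

-4.371e+11 J


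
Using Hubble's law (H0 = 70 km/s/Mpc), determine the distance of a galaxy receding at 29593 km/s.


d = v / H0 = 29593 / 70 = 422.7571

422.7571 Mpc


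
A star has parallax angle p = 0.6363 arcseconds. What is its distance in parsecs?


d = 1/p = 1/0.6363 = 1.5716

1.5716 pc


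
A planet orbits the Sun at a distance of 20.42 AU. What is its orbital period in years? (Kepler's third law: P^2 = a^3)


P = a^(3/2) = 20.42^1.5 = 92.2749

92.2749 years


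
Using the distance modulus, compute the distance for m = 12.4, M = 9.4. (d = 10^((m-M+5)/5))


d = 10^((m - M + 5)/5) = 10^((12.4 - 9.4 + 5)/5) = 39.8107

39.8107 pc


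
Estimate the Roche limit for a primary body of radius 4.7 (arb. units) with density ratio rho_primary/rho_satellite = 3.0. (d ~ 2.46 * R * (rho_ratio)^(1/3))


d_Roche = 2.46 * 4.7 * 3.0^(1/3) = 16.6753

16.6753


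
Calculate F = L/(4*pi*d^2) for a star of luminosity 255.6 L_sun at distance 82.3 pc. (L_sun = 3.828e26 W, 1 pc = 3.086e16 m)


F = L / (4*pi*d^2) = 9.784e+28 / (4*pi*(2.540e+18)^2) = 1.207e-09

1.207e-09 W/m^2


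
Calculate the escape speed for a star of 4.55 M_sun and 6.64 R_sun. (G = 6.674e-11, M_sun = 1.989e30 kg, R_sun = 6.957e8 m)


M = 4.55 * 1.989e30 kg = 9.04995e+30 kg; R = 6.64 * 6.957e8 m = 4.619448e+09 m. v_esc = sqrt(2GM/R) = sqrt(2 * 6.674e-11 * 9.04995e+30 / 4.619448e+09) = 511371.0613

511371.0613 m/s


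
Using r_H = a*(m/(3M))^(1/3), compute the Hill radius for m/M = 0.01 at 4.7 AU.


r_H = a * (m/3M)^(1/3) = 4.7 * (0.01/3)^(1/3) = 0.7021

0.7021 AU


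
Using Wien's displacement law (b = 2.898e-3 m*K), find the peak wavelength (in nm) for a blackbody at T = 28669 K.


lam_max = b / T = 2.898e-3 / 28669 = 1.011e-07 m = 101.0848 nm

101.0848 nm


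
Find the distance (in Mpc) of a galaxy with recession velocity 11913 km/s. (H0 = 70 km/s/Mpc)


d = v / H0 = 11913 / 70 = 170.1857

170.1857 Mpc


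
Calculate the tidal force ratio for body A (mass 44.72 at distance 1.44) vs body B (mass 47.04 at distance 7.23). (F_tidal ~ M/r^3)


Ratio = (M1/r1^3) / (M2/r2^3) = (44.72/1.44^3) / (47.04/7.23^3) = 120.3267

120.3267


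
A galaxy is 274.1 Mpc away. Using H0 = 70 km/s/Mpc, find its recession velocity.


v = H0 * d = 70 * 274.1 = 19187.0

19187.0 km/s


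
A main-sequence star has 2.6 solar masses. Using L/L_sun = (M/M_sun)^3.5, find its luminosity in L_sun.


L/L_sun = (M/M_sun)^3.5 = 2.6^3.5 = 28.3404

28.3404 L_sun


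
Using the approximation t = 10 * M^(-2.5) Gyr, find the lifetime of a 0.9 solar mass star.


t = 10 * M^(-2.5) = 10 * 0.9^(-2.5) = 13.0135

13.0135 Gyr


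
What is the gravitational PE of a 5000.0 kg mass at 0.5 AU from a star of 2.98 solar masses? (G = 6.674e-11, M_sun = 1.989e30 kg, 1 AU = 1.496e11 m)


M = 2.98 * 1.989e30 kg = 5.92722e+30 kg; r = 0.5 AU * 1.496e11 m/AU = 7.48e+10 m. U = -GM*m/r = -(6.674e-11 * 5.92722e+30 * 5000.0) / 7.48e+10 = -2.644e+13

-2.644e+13 J


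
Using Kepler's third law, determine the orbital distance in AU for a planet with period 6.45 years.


a = P^(2/3) = 6.45^(2/3) = 3.465

3.465 AU


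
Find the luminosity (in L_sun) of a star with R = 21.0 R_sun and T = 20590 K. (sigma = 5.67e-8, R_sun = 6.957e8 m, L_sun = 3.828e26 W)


R = 21.0 * 6.957e8 m = 1.46097e+10 m. L = 4*pi*R^2*sigma*T^4 = 4*pi*(1.46097e+10)^2 * 5.67e-8 * 20590^4 = 2.733385622e+31 W. L/L_sun = 2.733385622e+31 / 3.828e26 = 71405.058

71405.058 L_sun


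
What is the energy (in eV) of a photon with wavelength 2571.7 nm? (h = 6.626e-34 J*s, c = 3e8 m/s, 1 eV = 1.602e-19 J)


E = hc/lambda = 6.626e-34 * 3e8 / 2.572e-06 = 7.730e-20 J = 0.4825 eV

0.4825 eV


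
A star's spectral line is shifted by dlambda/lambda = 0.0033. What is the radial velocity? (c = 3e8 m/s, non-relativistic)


v = (dlambda/lambda) * c = 0.0033 * 3e8 = 990000.0

990000.0 m/s


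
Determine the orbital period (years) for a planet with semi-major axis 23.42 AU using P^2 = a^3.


P = a^(3/2) = 23.42^1.5 = 113.3393

113.3393 years


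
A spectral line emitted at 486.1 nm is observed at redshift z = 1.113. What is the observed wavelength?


lam_obs = lam_emit * (1 + z) = 486.1 * (1 + 1.113) = 1027.1293

1027.1293 nm


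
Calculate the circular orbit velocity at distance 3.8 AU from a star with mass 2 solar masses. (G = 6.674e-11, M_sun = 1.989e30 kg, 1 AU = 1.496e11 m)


v = sqrt(GM/r) = sqrt(6.674e-11 * 3.978e+30 / 5.685e+11) = 21610.6533

21610.6533 m/s


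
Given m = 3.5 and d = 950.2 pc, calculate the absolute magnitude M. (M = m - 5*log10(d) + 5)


M = m - 5*log10(d) + 5 = 3.5 - 5*log10(950.2) + 5 = -6.3891

-6.3891


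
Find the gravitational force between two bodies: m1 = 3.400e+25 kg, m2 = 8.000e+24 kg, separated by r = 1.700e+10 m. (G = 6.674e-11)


F = G*m1*m2/r^2 = 6.674e-11 * 3.400e+25 * 8.000e+24 / (1.700e+10)^2 = 6.674e-11 * 2.720e+50 / 2.890e+20 = 6.281e+19

6.281e+19 N


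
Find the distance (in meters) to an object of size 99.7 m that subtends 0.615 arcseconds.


D = size / theta_rad, theta_rad = 0.615 * pi/(180*3600) = 2.982e-06, D = 3.344e+07

3.344e+07 m


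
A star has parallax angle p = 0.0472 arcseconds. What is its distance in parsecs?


d = 1/p = 1/0.0472 = 21.1864

21.1864 pc


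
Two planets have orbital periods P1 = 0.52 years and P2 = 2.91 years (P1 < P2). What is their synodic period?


1/P_syn = |1/P1 - 1/P2| = |1/0.52 - 1/2.91| => P_syn = 0.6331

0.6331 years


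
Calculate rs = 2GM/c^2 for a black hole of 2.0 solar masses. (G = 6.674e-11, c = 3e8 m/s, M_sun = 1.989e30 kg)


M = 2.0 * 1.989e30 kg = 3.978e+30 kg. rs = 2GM/c^2 = 2 * 6.674e-11 * 3.978e+30 / (3e8)^2 = 5899.816

5899.816 m


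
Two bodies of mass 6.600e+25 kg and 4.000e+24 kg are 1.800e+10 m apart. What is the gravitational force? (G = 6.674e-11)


F = G*m1*m2/r^2 = 6.674e-11 * 6.600e+25 * 4.000e+24 / (1.800e+10)^2 = 6.674e-11 * 2.640e+50 / 3.240e+20 = 5.438e+19

5.438e+19 N


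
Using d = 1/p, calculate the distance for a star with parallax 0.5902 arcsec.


d = 1/p = 1/0.5902 = 1.6943

1.6943 pc


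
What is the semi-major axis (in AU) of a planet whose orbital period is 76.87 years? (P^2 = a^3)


a = P^(2/3) = 76.87^(2/3) = 18.0789

18.0789 AU


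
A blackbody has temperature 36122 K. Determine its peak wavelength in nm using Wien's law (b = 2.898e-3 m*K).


lam_max = b / T = 2.898e-3 / 36122 = 8.023e-08 m = 80.2281 nm

80.2281 nm


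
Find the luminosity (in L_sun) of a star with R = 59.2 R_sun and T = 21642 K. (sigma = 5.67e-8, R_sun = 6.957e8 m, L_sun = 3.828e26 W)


R = 59.2 * 6.957e8 m = 4.118544e+10 m. L = 4*pi*R^2*sigma*T^4 = 4*pi*(4.118544e+10)^2 * 5.67e-8 * 21642^4 = 2.651367411e+32 W. L/L_sun = 2.651367411e+32 / 3.828e26 = 692624.7155

692624.7155 L_sun


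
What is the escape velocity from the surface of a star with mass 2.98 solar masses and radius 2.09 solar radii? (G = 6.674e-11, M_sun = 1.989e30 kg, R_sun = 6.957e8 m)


M = 2.98 * 1.989e30 kg = 5.92722e+30 kg; R = 2.09 * 6.957e8 m = 1.454013e+09 m. v_esc = sqrt(2GM/R) = sqrt(2 * 6.674e-11 * 5.92722e+30 / 1.454013e+09) = 737648.5242

737648.5242 m/s


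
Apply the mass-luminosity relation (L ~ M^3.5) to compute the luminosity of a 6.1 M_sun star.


L/L_sun = (M/M_sun)^3.5 = 6.1^3.5 = 560.6017

560.6017 L_sun


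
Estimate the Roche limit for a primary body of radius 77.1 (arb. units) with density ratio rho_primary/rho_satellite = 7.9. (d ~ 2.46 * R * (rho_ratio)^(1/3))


d_Roche = 2.46 * 77.1 * 7.9^(1/3) = 377.7448

377.7448


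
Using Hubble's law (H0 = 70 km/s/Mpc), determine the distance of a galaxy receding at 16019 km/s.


d = v / H0 = 16019 / 70 = 228.8429

228.8429 Mpc


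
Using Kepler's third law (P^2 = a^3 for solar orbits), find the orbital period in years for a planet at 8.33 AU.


P = a^(3/2) = 8.33^1.5 = 24.0418

24.0418 years


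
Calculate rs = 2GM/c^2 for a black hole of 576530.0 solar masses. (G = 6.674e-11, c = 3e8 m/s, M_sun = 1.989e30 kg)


M = 576530.0 * 1.989e30 kg = 1.14671817e+36 kg. rs = 2GM/c^2 = 2 * 6.674e-11 * 1.14671817e+36 / (3e8)^2 = 1.701e+09

1.701e+09 m


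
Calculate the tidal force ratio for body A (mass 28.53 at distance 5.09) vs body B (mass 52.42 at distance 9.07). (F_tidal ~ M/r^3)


Ratio = (M1/r1^3) / (M2/r2^3) = (28.53/5.09^3) / (52.42/9.07^3) = 3.0795

3.0795


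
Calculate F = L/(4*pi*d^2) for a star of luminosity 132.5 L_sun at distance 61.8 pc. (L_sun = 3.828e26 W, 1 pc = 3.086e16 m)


F = L / (4*pi*d^2) = 5.072e+28 / (4*pi*(1.907e+18)^2) = 1.110e-09

1.110e-09 W/m^2


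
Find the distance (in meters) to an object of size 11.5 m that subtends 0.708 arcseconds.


D = size / theta_rad, theta_rad = 0.708 * pi/(180*3600) = 3.432e-06, D = 3.350e+06

3.350e+06 m


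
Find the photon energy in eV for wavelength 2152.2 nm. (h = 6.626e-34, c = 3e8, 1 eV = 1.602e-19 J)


E = hc/lambda = 6.626e-34 * 3e8 / 2.152e-06 = 9.236e-20 J = 0.5765 eV

0.5765 eV


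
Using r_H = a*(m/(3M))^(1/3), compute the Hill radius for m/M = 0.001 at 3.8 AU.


r_H = a * (m/3M)^(1/3) = 3.8 * (0.001/3)^(1/3) = 0.2635

0.2635 AU


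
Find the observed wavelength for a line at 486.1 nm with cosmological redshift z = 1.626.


lam_obs = lam_emit * (1 + z) = 486.1 * (1 + 1.626) = 1276.4986

1276.4986 nm


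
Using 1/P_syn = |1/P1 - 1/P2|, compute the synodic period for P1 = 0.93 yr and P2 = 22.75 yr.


1/P_syn = |1/P1 - 1/P2| = |1/0.93 - 1/22.75| => P_syn = 0.9696

0.9696 years


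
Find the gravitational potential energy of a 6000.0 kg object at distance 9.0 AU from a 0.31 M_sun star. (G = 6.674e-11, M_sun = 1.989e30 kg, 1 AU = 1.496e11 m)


M = 0.31 * 1.989e30 kg = 6.1659e+29 kg; r = 9.0 AU * 1.496e11 m/AU = 1.3464e+12 m. U = -GM*m/r = -(6.674e-11 * 6.1659e+29 * 6000.0) / 1.3464e+12 = -1.834e+11

-1.834e+11 J


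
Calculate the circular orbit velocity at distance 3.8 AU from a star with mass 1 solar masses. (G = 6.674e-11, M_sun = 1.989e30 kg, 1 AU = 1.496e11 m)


v = sqrt(GM/r) = sqrt(6.674e-11 * 1.989e+30 / 5.685e+11) = 15281.0395

15281.0395 m/s


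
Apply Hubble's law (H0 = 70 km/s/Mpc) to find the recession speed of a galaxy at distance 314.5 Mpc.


v = H0 * d = 70 * 314.5 = 22015.0

22015.0 km/s


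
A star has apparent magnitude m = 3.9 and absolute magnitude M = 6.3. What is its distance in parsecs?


d = 10^((m - M + 5)/5) = 10^((3.9 - 6.3 + 5)/5) = 3.3113

3.3113 pc


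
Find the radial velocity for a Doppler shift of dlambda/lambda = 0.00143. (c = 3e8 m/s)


v = (dlambda/lambda) * c = 0.00143 * 3e8 = 429000.0

429000.0 m/s


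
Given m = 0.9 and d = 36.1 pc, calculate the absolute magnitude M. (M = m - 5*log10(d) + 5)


M = m - 5*log10(d) + 5 = 0.9 - 5*log10(36.1) + 5 = -1.8875

-1.8875


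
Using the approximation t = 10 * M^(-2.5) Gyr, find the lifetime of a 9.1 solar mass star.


t = 10 * M^(-2.5) = 10 * 9.1^(-2.5) = 0.04

0.04 Gyr
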